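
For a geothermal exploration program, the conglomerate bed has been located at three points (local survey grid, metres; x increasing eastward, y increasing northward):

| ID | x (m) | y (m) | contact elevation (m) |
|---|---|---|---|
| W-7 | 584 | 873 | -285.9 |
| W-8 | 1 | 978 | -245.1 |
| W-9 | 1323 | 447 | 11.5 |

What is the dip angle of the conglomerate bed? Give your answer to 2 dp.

50.78°

Let the plane be z = a·x + b·y + c.
W-8−W-7: −583a + 105b = 40.8;  W-9−W-7: 739a − 426b = 297.4.
Solving gives a = −0.28465, b = −1.19192.
Gradient magnitude |∇z| = √(a² + b²) = √(0.08103 + 1.42067) = 1.22544.
True dip = arctan(1.22544) = 50.78°, dipping toward NNE (azimuth ≈ 013°).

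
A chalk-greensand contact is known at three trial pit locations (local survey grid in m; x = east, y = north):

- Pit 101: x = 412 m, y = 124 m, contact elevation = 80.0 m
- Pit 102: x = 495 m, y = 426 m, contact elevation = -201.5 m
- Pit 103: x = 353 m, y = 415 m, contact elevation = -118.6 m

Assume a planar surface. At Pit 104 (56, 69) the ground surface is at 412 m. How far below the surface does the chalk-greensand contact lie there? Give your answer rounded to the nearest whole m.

Let the plane be z = a·x + b·y + c.
Pit 102−Pit 101: 83a + 302b = −281.5;  Pit 103−Pit 101: −59a + 291b = −198.6.
Solving gives a = −0.52273, b = −0.78846.
Then c = 80 − a·412 − b·124 = 393.13.
At (56, 69): z_contact = −29.3 − 54.4 + 393.13 = 309.5 m.
Depth below ground = 412 − 309.5 = 103 m.

103 m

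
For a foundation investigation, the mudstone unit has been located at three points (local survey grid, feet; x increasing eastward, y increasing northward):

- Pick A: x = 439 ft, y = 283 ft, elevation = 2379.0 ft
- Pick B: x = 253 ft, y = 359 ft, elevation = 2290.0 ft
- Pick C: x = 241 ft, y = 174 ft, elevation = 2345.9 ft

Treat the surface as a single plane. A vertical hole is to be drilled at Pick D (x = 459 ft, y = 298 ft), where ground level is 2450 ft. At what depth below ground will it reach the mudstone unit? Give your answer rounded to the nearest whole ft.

Two edge vectors: Pick A→Pick B = (-186, 76, -89), Pick A→Pick C = (-198, -109, -33.1).
Normal n = (Pick A→Pick B) × (Pick A→Pick C) = (-12216.6, 11465.4, 35322).
So ∂z/∂x = −n_x/n_z = 0.34586 and ∂z/∂y = −n_y/n_z = −0.32460.
Intercept c from Pick A: 2379 − 151.83 + 91.86 = 2319.03.
At (459, 298): z_contact = 158.8 − 96.7 + 2319.03 = 2381.0 ft.
Depth below ground = 2450 − 2381.0 = 69 ft.

69 ft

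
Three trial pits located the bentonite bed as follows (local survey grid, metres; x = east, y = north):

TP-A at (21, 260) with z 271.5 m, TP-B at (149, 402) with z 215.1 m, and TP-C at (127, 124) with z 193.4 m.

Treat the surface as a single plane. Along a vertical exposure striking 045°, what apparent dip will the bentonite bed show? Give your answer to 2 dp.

Let the plane be z = a·x + b·y + c.
TP-B−TP-A: 128a + 142b = −56.4;  TP-C−TP-A: 106a − 136b = −78.1.
Solving gives a = −0.57796, b = 0.12380.
Unit vector along 045° is (sin 45°, cos 45°) = (0.7071, 0.7071).
Slope in that direction = a·(0.7071) + b·(0.7071) = −0.32114.
Apparent dip = arctan|0.32114| = 17.80° (true dip is 30.6°, so apparent ≤ true as expected).

17.80°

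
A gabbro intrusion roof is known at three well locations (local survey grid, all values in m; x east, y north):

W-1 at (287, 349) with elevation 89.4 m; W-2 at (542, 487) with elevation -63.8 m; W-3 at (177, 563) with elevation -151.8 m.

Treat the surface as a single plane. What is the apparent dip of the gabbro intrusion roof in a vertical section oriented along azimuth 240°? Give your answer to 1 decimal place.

Let the plane be z = a·x + b·y + c.
W-2−W-1: 255a + 138b = −153.2;  W-3−W-1: −110a + 214b = −241.2.
Solving gives a = 0.00718, b = −1.12341.
Unit vector along 240° is (sin 240°, cos 240°) = (-0.8660, -0.5000).
Slope in that direction = a·(-0.8660) + b·(-0.5000) = 0.55549.
Apparent dip = arctan|0.55549| = 29.1° (true dip is 48.3°, so apparent ≤ true as expected).

29.1°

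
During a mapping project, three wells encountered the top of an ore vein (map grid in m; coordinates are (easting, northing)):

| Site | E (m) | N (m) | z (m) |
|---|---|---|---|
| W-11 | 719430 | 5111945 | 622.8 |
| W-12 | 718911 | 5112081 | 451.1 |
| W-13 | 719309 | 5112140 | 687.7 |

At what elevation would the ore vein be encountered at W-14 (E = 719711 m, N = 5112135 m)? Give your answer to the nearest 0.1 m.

885.2 m

Two edge vectors: W-11→W-12 = (-519, 136, -171.7), W-11→W-13 = (-121, 195, 64.9).
Normal n = (W-11→W-12) × (W-11→W-13) = (42307.9, 54458.8, -84749).
So ∂z/∂E = −n_x/n_z = 0.499214150 and ∂z/∂N = −n_y/n_z = 0.642589293.
Intercept c from W-11: 622.8 − 359149.64 − 3284881.12 = −3643407.96.
At (719711, 5112135): z = 359289.9 + 3285003.2 − 3643407.96 = 885.2 m.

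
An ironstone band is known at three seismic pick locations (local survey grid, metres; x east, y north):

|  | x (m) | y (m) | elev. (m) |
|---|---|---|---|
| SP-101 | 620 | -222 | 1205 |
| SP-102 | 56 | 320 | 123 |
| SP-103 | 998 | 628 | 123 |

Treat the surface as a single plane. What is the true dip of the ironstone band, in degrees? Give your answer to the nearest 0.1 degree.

57.5°

Two edge vectors: SP-101→SP-102 = (-564, 542, -1082), SP-101→SP-103 = (378, 850, -1082).
Normal n = (SP-101→SP-102) × (SP-101→SP-103) = (333256, -1019244, -684276).
So ∂z/∂x = −n_x/n_z = 0.48702 and ∂z/∂y = −n_y/n_z = −1.48952.
Gradient magnitude |∇z| = √(a² + b²) = √(0.23719 + 2.21868) = 1.56712.
True dip = arctan(1.56712) = 57.5°, dipping toward NNW (azimuth ≈ 342°).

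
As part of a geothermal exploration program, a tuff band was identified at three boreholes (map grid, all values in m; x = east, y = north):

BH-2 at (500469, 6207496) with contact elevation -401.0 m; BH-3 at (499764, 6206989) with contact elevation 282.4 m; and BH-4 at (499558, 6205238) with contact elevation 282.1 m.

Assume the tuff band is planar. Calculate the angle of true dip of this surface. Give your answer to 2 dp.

46.84°

Let the plane be z = a·x + b·y + c.
BH-3−BH-2: −705a − 507b = 683.4;  BH-4−BH-2: −911a − 2258b = 683.1.
Solving gives a = −1.05909, b = 0.12477.
Gradient magnitude |∇z| = √(a² + b²) = √(1.12167 + 0.01557) = 1.06641.
True dip = arctan(1.06641) = 46.84°, dipping toward E (azimuth ≈ 097°).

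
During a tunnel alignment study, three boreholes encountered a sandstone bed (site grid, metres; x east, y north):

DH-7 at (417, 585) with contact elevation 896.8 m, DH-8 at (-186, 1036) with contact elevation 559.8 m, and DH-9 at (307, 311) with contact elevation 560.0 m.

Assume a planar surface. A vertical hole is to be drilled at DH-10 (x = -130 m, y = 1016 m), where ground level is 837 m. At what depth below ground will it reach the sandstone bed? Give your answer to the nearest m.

Two edge vectors: DH-7→DH-8 = (-603, 451, -337), DH-7→DH-9 = (-110, -274, -336.8).
Normal n = (DH-7→DH-8) × (DH-7→DH-9) = (-244234.8, -166020.4, 214832).
So ∂z/∂x = −n_x/n_z = 1.13686 and ∂z/∂y = −n_y/n_z = 0.77279.
Intercept c from DH-7: 896.8 − 474.07 − 452.08 = −29.36.
At (-130, 1016): z_contact = −147.8 + 785.2 − 29.36 = 608.0 m.
Depth below ground = 837 − 608.0 = 229 m.

229 m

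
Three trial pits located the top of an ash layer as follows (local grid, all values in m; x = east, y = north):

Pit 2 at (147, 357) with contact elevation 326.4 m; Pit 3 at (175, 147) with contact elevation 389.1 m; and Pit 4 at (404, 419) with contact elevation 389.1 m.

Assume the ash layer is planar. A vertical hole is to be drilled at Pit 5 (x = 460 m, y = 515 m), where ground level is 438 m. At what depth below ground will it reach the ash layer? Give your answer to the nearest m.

Two edge vectors: Pit 2→Pit 3 = (28, -210, 62.7), Pit 2→Pit 4 = (257, 62, 62.7).
Normal n = (Pit 2→Pit 3) × (Pit 2→Pit 4) = (-17054.4, 14358.3, 55706).
So ∂z/∂x = −n_x/n_z = 0.30615 and ∂z/∂y = −n_y/n_z = −0.25775.
Intercept c from Pit 2: 326.4 − 45.00 + 92.02 = 373.41.
At (460, 515): z_contact = 140.8 − 132.7 + 373.41 = 381.5 m.
Depth below ground = 438 − 381.5 = 56 m.

56 m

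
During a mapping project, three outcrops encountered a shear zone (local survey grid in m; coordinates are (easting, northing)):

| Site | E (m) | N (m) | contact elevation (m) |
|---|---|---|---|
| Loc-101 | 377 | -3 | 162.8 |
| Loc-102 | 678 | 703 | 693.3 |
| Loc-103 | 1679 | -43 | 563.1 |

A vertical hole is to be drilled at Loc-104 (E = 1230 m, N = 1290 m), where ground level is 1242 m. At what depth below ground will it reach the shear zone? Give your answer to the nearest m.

Let the plane be z = a·E + b·N + c.
Loc-102−Loc-101: 301a + 706b = 530.5;  Loc-103−Loc-101: 1302a − 40b = 400.3.
Solving gives a = 0.32626, b = 0.61232.
Then c = 162.8 − a·377 − b·-3 = 41.64.
At (1230, 1290): z_contact = 401.3 + 789.9 + 41.64 = 1232.8 m.
Depth below ground = 1242 − 1232.8 = 9 m.

9 m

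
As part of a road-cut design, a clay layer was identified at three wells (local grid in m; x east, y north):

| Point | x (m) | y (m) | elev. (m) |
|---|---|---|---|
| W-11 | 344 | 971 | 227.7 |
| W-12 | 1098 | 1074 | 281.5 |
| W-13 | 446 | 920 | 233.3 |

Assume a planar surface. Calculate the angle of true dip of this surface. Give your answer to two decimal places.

Two edge vectors: W-11→W-12 = (754, 103, 53.8), W-11→W-13 = (102, -51, 5.6).
Normal n = (W-11→W-12) × (W-11→W-13) = (3320.6, 1265.2, -48960).
So ∂z/∂x = −n_x/n_z = 0.06782 and ∂z/∂y = −n_y/n_z = 0.02584.
Gradient magnitude |∇z| = √(a² + b²) = √(0.00460 + 0.00067) = 0.07258.
True dip = arctan(0.07258) = 4.15°, dipping toward WSW (azimuth ≈ 249°).

4.15°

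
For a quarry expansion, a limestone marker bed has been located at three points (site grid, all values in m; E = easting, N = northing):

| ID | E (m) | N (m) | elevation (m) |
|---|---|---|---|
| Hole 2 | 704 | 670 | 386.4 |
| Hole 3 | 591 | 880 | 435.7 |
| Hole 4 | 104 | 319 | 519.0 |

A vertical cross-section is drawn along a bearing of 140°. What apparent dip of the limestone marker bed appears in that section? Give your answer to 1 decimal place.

Two edge vectors: Hole 2→Hole 3 = (-113, 210, 49.3), Hole 2→Hole 4 = (-600, -351, 132.6).
Normal n = (Hole 2→Hole 3) × (Hole 2→Hole 4) = (45150.3, -14596.2, 165663).
So ∂z/∂E = −n_x/n_z = −0.27254 and ∂z/∂N = −n_y/n_z = 0.08811.
Unit vector along 140° is (sin 140°, cos 140°) = (0.6428, -0.7660).
Slope in that direction = a·(0.6428) + b·(-0.7660) = −0.24268.
Apparent dip = arctan|0.24268| = 13.6° (true dip is 16.0°, so apparent ≤ true as expected).

13.6°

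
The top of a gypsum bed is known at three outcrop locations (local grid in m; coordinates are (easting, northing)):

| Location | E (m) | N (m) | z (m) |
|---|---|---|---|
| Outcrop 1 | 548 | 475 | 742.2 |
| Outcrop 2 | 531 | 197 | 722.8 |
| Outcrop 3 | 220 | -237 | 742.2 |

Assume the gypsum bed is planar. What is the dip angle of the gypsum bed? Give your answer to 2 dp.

Let the plane be z = a·E + b·N + c.
Outcrop 2−Outcrop 1: −17a − 278b = −19.4;  Outcrop 3−Outcrop 1: −328a − 712b = 0.
Solving gives a = −0.17467, b = 0.08047.
Gradient magnitude |∇z| = √(a² + b²) = √(0.03051 + 0.00647) = 0.19231.
True dip = arctan(0.19231) = 10.89°, dipping toward ESE (azimuth ≈ 115°).

10.89°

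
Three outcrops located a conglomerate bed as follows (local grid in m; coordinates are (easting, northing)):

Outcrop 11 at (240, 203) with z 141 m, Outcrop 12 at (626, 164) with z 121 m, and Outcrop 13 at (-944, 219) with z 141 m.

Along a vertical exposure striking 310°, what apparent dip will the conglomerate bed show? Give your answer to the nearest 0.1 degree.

Two edge vectors: Outcrop 11→Outcrop 12 = (386, -39, -20), Outcrop 11→Outcrop 13 = (-1184, 16, 0).
Normal n = (Outcrop 11→Outcrop 12) × (Outcrop 11→Outcrop 13) = (320, 23680, -40000).
So ∂z/∂E = −n_x/n_z = 0.00800 and ∂z/∂N = −n_y/n_z = 0.59200.
Unit vector along 310° is (sin 310°, cos 310°) = (-0.7660, 0.6428).
Slope in that direction = a·(-0.7660) + b·(0.6428) = 0.37440.
Apparent dip = arctan|0.37440| = 20.5° (true dip is 30.6°, so apparent ≤ true as expected).

20.5°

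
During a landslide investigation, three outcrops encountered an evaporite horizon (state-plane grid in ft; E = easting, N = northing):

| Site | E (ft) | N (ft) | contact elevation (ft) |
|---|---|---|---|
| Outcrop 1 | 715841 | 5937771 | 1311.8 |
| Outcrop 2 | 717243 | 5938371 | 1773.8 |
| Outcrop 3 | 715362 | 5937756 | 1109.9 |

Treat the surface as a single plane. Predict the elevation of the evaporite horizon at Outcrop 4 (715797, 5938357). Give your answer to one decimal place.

Two edge vectors: Outcrop 1→Outcrop 2 = (1402, 600, 462), Outcrop 1→Outcrop 3 = (-479, -15, -201.9).
Normal n = (Outcrop 1→Outcrop 2) × (Outcrop 1→Outcrop 3) = (-114210, 61765.8, 266370).
So ∂z/∂E = −n_x/n_z = 0.428764501 and ∂z/∂N = −n_y/n_z = −0.231879716.
Intercept c from Outcrop 1: 1311.8 − 306927.21 + 1376848.65 = 1071233.25.
At (715797, 5938357): z = 306908.3 − 1376984.5 + 1071233.25 = 1157.1 ft.

1157.1 ft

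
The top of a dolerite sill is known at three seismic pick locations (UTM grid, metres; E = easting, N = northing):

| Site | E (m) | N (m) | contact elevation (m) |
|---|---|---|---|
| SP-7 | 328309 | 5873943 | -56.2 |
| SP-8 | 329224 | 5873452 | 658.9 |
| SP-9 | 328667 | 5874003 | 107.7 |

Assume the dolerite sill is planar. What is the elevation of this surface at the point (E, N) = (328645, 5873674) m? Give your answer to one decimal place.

Let the plane be z = a·E + b·N + c.
SP-8−SP-7: 915a − 491b = 715.1;  SP-9−SP-7: 358a + 60b = 163.9.
Solving gives a = 0.534862015, b = −0.459676692.
Then c = -56.2 − a·328309 − b·5873943 = 2524458.47.
At (328645, 5873674): z = 175779.7 − 2699991.0 + 2524458.47 = 247.2 m.

247.2 m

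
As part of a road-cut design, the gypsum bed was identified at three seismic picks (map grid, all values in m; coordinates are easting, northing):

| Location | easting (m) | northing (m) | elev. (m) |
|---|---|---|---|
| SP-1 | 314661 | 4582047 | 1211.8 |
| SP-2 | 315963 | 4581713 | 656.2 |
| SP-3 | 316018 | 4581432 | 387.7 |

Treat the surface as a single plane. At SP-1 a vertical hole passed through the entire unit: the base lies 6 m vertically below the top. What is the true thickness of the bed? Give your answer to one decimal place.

Two edge vectors: SP-1→SP-2 = (1302, -334, -555.6), SP-1→SP-3 = (1357, -615, -824.1).
Normal n = (SP-1→SP-2) × (SP-1→SP-3) = (-66444.6, 319029, -347492).
So ∂z/∂easting = −n_x/n_z = −0.19121 and ∂z/∂northing = −n_y/n_z = 0.91809.
|∇z| = √(a²+b²) = 0.93779, so dip δ = arctan(0.93779) = 43.16°.
True thickness = vertical thickness × cos δ = 6 × cos 43.16° = 4.4 m.

4.4 m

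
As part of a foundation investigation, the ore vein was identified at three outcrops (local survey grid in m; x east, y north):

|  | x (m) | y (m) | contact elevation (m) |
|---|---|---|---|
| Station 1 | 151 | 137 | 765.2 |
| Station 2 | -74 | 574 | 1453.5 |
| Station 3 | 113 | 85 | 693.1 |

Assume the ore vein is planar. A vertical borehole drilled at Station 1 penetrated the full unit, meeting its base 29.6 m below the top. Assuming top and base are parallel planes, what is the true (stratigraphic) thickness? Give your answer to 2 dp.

Two edge vectors: Station 1→Station 2 = (-225, 437, 688.3), Station 1→Station 3 = (-38, -52, -72.1).
Normal n = (Station 1→Station 2) × (Station 1→Station 3) = (4283.9, -42377.9, 28306).
So ∂z/∂x = −n_x/n_z = −0.15134 and ∂z/∂y = −n_y/n_z = 1.49713.
|∇z| = √(a²+b²) = 1.50476, so dip δ = arctan(1.50476) = 56.39°.
True thickness = vertical thickness × cos δ = 29.6 × cos 56.39° = 16.38 m.

16.38 m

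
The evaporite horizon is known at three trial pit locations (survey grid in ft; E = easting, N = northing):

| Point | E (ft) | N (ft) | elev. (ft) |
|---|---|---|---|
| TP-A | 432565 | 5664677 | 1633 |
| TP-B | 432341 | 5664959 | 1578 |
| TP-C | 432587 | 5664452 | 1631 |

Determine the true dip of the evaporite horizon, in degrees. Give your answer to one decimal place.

16.4°

Let the plane be z = a·E + b·N + c.
TP-B−TP-A: −224a + 282b = −55;  TP-C−TP-A: 22a − 225b = −2.
Solving gives a = 0.29276, b = 0.03751.
Gradient magnitude |∇z| = √(a² + b²) = √(0.08571 + 0.00141) = 0.29516.
True dip = arctan(0.29516) = 16.4°, dipping toward W (azimuth ≈ 263°).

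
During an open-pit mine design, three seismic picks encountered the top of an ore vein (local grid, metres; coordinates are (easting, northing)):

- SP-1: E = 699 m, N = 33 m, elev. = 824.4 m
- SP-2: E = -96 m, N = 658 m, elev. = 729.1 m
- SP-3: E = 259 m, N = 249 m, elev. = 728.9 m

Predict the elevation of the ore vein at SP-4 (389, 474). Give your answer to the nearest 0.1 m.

Two edge vectors: SP-1→SP-2 = (-795, 625, -95.3), SP-1→SP-3 = (-440, 216, -95.5).
Normal n = (SP-1→SP-2) × (SP-1→SP-3) = (-39102.7, -33990.5, 103280).
So ∂z/∂E = −n_x/n_z = 0.37861 and ∂z/∂N = −n_y/n_z = 0.32911.
Intercept c from SP-1: 824.4 − 264.65 − 10.86 = 548.89.
At (389, 474): z = 147.3 + 156.0 + 548.89 = 852.2 m.

852.2 m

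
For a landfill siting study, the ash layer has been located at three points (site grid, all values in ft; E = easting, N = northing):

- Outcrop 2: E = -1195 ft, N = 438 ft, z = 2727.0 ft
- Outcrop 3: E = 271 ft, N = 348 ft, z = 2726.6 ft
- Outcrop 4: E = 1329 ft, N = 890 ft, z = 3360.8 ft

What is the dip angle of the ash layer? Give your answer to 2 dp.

46.32°

Let the plane be z = a·E + b·N + c.
Outcrop 3−Outcrop 2: 1466a − 90b = −0.4;  Outcrop 4−Outcrop 2: 2524a + 452b = 633.8.
Solving gives a = 0.06390, b = 1.04537.
Gradient magnitude |∇z| = √(a² + b²) = √(0.00408 + 1.09279) = 1.04732.
True dip = arctan(1.04732) = 46.32°, dipping toward S (azimuth ≈ 183°).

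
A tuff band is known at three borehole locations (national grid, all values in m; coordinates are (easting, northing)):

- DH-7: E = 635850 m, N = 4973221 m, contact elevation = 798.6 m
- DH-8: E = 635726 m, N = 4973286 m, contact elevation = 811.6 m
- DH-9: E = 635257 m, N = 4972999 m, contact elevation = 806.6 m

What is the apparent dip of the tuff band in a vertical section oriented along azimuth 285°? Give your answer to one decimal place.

Two edge vectors: DH-7→DH-8 = (-124, 65, 13), DH-7→DH-9 = (-593, -222, 8).
Normal n = (DH-7→DH-8) × (DH-7→DH-9) = (3406, -6717, 66073).
So ∂z/∂E = −n_x/n_z = −0.05155 and ∂z/∂N = −n_y/n_z = 0.10166.
Unit vector along 285° is (sin 285°, cos 285°) = (-0.9659, 0.2588).
Slope in that direction = a·(-0.9659) + b·(0.2588) = 0.07610.
Apparent dip = arctan|0.07610| = 4.4° (true dip is 6.5°, so apparent ≤ true as expected).

4.4°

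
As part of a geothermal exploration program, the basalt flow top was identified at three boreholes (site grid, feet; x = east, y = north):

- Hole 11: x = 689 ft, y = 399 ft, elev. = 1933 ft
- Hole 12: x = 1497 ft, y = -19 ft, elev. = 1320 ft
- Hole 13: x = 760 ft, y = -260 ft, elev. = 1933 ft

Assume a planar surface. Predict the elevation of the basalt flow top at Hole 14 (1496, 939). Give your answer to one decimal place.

1237.9 ft

Let the plane be z = a·x + b·y + c.
Hole 12−Hole 11: 808a − 418b = −613;  Hole 13−Hole 11: 71a − 659b = 0.
Solving gives a = −0.803444, b = −0.086562.
Then c = 1933 − a·689 − b·399 = 2521.11.
At (1496, 939): z = −1202.0 − 81.3 + 2521.11 = 1237.9 ft.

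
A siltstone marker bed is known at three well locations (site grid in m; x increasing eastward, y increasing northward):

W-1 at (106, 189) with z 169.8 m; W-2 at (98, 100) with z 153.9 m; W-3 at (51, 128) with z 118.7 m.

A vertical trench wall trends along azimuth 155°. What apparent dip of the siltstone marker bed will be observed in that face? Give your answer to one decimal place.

Two edge vectors: W-1→W-2 = (-8, -89, -15.9), W-1→W-3 = (-55, -61, -51.1).
Normal n = (W-1→W-2) × (W-1→W-3) = (3578, 465.7, -4407).
So ∂z/∂x = −n_x/n_z = 0.81189 and ∂z/∂y = −n_y/n_z = 0.10567.
Unit vector along 155° is (sin 155°, cos 155°) = (0.4226, -0.9063).
Slope in that direction = a·(0.4226) + b·(-0.9063) = 0.24735.
Apparent dip = arctan|0.24735| = 13.9° (true dip is 39.3°, so apparent ≤ true as expected).

13.9°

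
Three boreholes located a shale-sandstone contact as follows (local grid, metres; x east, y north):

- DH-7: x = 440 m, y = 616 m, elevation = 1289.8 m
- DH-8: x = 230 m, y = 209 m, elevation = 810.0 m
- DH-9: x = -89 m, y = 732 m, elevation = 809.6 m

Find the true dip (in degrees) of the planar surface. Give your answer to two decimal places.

Let the plane be z = a·x + b·y + c.
DH-8−DH-7: −210a − 407b = −479.8;  DH-9−DH-7: −529a + 116b = −480.2.
Solving gives a = 1.04771, b = 0.63828.
Gradient magnitude |∇z| = √(a² + b²) = √(1.09770 + 0.40740) = 1.22683.
True dip = arctan(1.22683) = 50.82°, dipping toward WSW (azimuth ≈ 239°).

50.82°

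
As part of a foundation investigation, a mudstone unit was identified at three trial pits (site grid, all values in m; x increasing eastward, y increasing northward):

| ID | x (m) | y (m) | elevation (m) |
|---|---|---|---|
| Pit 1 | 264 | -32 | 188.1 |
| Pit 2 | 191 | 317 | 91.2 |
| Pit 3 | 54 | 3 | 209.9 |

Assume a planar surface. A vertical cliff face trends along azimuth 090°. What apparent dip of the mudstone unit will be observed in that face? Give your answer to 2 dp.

Two edge vectors: Pit 1→Pit 2 = (-73, 349, -96.9), Pit 1→Pit 3 = (-210, 35, 21.8).
Normal n = (Pit 1→Pit 2) × (Pit 1→Pit 3) = (10999.7, 21940.4, 70735).
So ∂z/∂x = −n_x/n_z = −0.15551 and ∂z/∂y = −n_y/n_z = −0.31018.
Unit vector along 090° is (sin 90°, cos 90°) = (1.0000, 0.0000).
Slope in that direction = a·(1.0000) + b·(0.0000) = −0.15551.
Apparent dip = arctan|0.15551| = 8.84° (true dip is 19.1°, so apparent ≤ true as expected).

8.84°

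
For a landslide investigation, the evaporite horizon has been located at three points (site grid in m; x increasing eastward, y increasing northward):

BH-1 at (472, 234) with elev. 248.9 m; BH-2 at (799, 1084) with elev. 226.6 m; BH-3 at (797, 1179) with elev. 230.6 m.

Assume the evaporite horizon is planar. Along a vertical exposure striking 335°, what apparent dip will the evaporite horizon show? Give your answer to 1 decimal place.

Two edge vectors: BH-1→BH-2 = (327, 850, -22.3), BH-1→BH-3 = (325, 945, -18.3).
Normal n = (BH-1→BH-2) × (BH-1→BH-3) = (5518.5, -1263.4, 32765).
So ∂z/∂x = −n_x/n_z = −0.16843 and ∂z/∂y = −n_y/n_z = 0.03856.
Unit vector along 335° is (sin 335°, cos 335°) = (-0.4226, 0.9063).
Slope in that direction = a·(-0.4226) + b·(0.9063) = 0.10613.
Apparent dip = arctan|0.10613| = 6.1° (true dip is 9.8°, so apparent ≤ true as expected).

6.1°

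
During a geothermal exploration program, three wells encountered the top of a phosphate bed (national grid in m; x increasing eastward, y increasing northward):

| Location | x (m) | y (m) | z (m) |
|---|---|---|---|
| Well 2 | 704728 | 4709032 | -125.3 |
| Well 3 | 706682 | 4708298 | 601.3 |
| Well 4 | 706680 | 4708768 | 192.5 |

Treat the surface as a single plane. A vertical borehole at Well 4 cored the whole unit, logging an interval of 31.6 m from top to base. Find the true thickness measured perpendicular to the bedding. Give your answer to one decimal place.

23.8 m

Let the plane be z = a·x + b·y + c.
Well 3−Well 2: 1954a − 734b = 726.6;  Well 4−Well 2: 1952a − 264b = 317.8.
Solving gives a = 0.04520, b = −0.86959.
|∇z| = √(a²+b²) = 0.87077, so dip δ = arctan(0.87077) = 41.05°.
True thickness = vertical thickness × cos δ = 31.6 × cos 41.05° = 23.8 m.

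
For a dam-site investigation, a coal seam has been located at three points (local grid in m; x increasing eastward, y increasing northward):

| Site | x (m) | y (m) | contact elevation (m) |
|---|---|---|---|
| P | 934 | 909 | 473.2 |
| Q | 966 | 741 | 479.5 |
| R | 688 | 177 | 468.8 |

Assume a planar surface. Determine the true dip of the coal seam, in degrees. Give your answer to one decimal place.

4.9°

Two edge vectors: P→Q = (32, -168, 6.3), P→R = (-246, -732, -4.4).
Normal n = (P→Q) × (P→R) = (5350.8, -1409, -64752).
So ∂z/∂x = −n_x/n_z = 0.08264 and ∂z/∂y = −n_y/n_z = −0.02176.
Gradient magnitude |∇z| = √(a² + b²) = √(0.00683 + 0.00047) = 0.08545.
True dip = arctan(0.08545) = 4.9°, dipping toward WNW (azimuth ≈ 285°).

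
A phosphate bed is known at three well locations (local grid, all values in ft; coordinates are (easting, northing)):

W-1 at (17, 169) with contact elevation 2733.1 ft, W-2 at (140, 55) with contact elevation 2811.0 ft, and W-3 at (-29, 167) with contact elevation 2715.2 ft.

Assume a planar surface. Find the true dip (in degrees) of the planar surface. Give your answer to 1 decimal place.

Let the plane be z = a·E + b·N + c.
W-2−W-1: 123a − 114b = 77.9;  W-3−W-1: −46a − 2b = −17.9.
Solving gives a = 0.40007, b = −0.25168.
Gradient magnitude |∇z| = √(a² + b²) = √(0.16006 + 0.06334) = 0.47265.
True dip = arctan(0.47265) = 25.3°, dipping toward WNW (azimuth ≈ 302°).

25.3°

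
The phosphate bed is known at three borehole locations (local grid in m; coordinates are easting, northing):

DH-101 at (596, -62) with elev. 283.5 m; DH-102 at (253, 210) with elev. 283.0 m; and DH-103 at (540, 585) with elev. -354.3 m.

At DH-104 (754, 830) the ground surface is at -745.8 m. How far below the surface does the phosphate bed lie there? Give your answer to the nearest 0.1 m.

Let the plane be z = a·easting + b·northing + c.
DH-102−DH-101: −343a + 272b = −0.5;  DH-103−DH-101: −56a + 647b = −637.8.
Solving gives a = −0.83777, b = −1.05829.
Then c = 283.5 − a·596 − b·-62 = 717.20.
At (754, 830): z_contact = −631.68 − 878.38 + 717.20 = -792.86 m.
Depth below ground = -745.8 − (-792.86) = 47.1 m.

47.1 m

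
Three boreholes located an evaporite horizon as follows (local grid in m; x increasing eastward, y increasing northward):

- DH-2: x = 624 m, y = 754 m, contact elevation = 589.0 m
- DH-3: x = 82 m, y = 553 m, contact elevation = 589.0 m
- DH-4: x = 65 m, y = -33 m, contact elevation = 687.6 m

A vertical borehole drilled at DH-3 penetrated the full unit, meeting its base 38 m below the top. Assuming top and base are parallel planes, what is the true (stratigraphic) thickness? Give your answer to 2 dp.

Two edge vectors: DH-2→DH-3 = (-542, -201, 0), DH-2→DH-4 = (-559, -787, 98.6).
Normal n = (DH-2→DH-3) × (DH-2→DH-4) = (-19818.6, 53441.2, 314195).
So ∂z/∂x = −n_x/n_z = 0.06308 and ∂z/∂y = −n_y/n_z = −0.17009.
|∇z| = √(a²+b²) = 0.18141, so dip δ = arctan(0.18141) = 10.28°.
True thickness = vertical thickness × cos δ = 38 × cos 10.28° = 37.39 m.

37.39 m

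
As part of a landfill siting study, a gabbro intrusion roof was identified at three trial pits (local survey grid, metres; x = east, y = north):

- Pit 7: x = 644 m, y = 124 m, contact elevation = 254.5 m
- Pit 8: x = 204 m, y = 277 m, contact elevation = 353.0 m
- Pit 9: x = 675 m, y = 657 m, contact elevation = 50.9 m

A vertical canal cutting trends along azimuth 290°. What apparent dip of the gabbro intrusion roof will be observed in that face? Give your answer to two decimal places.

11.58°

Let the plane be z = a·x + b·y + c.
Pit 8−Pit 7: −440a + 153b = 98.5;  Pit 9−Pit 7: 31a + 533b = −203.6.
Solving gives a = −0.34962, b = −0.36165.
Unit vector along 290° is (sin 290°, cos 290°) = (-0.9397, 0.3420).
Slope in that direction = a·(-0.9397) + b·(0.3420) = 0.20484.
Apparent dip = arctan|0.20484| = 11.58° (true dip is 26.7°, so apparent ≤ true as expected).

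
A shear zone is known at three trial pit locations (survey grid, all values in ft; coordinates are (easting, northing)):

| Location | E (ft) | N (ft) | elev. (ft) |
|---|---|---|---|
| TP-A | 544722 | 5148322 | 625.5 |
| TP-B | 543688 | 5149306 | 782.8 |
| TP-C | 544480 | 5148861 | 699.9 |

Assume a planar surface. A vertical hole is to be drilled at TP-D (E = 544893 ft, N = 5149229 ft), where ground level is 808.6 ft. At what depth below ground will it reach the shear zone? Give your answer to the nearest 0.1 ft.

Let the plane be z = a·E + b·N + c.
TP-B−TP-A: −1034a + 984b = 157.3;  TP-C−TP-A: −242a + 539b = 74.4.
Solving gives a = −0.036263072, b = 0.121752016.
Then c = 625.5 − a·544722 − b·5148322 = −606439.79.
At (544893, 5149229): z_contact = −19759.49 + 626929.01 − 606439.79 = 729.73 ft.
Depth below ground = 808.6 − 729.73 = 78.9 ft.

78.9 ft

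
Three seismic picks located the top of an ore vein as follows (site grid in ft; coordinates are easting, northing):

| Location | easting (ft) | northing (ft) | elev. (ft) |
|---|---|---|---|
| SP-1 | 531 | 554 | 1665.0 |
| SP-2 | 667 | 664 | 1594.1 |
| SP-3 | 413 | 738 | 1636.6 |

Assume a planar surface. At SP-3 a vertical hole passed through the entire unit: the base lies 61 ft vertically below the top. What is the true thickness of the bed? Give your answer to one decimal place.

56.4 ft

Two edge vectors: SP-1→SP-2 = (136, 110, -70.9), SP-1→SP-3 = (-118, 184, -28.4).
Normal n = (SP-1→SP-2) × (SP-1→SP-3) = (9921.6, 12228.6, 38004).
So ∂z/∂easting = −n_x/n_z = −0.26107 and ∂z/∂northing = −n_y/n_z = −0.32177.
|∇z| = √(a²+b²) = 0.41436, so dip δ = arctan(0.41436) = 22.51°.
True thickness = vertical thickness × cos δ = 61 × cos 22.51° = 56.4 ft.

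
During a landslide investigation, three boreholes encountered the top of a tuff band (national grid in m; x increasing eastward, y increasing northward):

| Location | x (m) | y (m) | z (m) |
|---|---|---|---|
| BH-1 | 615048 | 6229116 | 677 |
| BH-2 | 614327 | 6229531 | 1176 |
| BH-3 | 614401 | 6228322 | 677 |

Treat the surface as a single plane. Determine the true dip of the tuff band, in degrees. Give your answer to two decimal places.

Two edge vectors: BH-1→BH-2 = (-721, 415, 499), BH-1→BH-3 = (-647, -794, 0).
Normal n = (BH-1→BH-2) × (BH-1→BH-3) = (396206, -322853, 840979).
So ∂z/∂x = −n_x/n_z = −0.47112 and ∂z/∂y = −n_y/n_z = 0.38390.
Gradient magnitude |∇z| = √(a² + b²) = √(0.22196 + 0.14738) = 0.60773.
True dip = arctan(0.60773) = 31.29°, dipping toward SE (azimuth ≈ 129°).

31.29°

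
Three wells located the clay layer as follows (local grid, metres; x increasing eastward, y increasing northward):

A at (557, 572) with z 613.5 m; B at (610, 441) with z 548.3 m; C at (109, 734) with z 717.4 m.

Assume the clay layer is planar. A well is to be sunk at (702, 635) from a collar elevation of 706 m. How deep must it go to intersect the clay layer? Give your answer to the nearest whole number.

72 m

Two edge vectors: A→B = (53, -131, -65.2), A→C = (-448, 162, 103.9).
Normal n = (A→B) × (A→C) = (-3048.5, 23702.9, -50102).
So ∂z/∂x = −n_x/n_z = −0.06085 and ∂z/∂y = −n_y/n_z = 0.47309.
Intercept c from A: 613.5 + 33.89 − 270.61 = 376.78.
At (702, 635): z_contact = −42.7 + 300.4 + 376.78 = 634.5 m.
Depth below ground = 706 − 634.5 = 72 m.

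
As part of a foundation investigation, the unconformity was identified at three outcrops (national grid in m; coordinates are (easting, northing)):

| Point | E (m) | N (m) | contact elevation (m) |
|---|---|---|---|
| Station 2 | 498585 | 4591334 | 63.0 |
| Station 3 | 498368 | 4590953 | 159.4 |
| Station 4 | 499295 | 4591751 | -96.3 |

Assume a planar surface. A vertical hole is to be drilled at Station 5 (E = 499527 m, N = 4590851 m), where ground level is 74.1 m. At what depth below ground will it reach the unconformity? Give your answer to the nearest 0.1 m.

27.5 m

Two edge vectors: Station 2→Station 3 = (-217, -381, 96.4), Station 2→Station 4 = (710, 417, -159.3).
Normal n = (Station 2→Station 3) × (Station 2→Station 4) = (20494.5, 33875.9, 180021).
So ∂z/∂E = −n_x/n_z = −0.113845051 and ∂z/∂N = −n_y/n_z = −0.188177490.
Intercept c from Station 2: 63 + 56761.43 + 863985.71 = 920810.14.
At (499527, 4590851): z_contact = −56868.68 − 863894.82 + 920810.14 = 46.65 m.
Depth below ground = 74.1 − 46.65 = 27.5 m.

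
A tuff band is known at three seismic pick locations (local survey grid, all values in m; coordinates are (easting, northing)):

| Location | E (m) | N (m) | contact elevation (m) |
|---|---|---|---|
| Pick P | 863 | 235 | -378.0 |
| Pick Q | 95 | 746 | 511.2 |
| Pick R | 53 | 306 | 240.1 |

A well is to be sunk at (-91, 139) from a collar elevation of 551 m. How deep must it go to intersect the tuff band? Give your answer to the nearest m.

324 m

Let the plane be z = a·E + b·N + c.
Pick Q−Pick P: −768a + 511b = 889.2;  Pick R−Pick P: −810a + 71b = 618.1.
Solving gives a = −0.70320, b = 0.68326.
Then c = -378 − a·863 − b·235 = 68.29.
At (-91, 139): z_contact = 64.0 + 95.0 + 68.29 = 227.3 m.
Depth below ground = 551 − 227.3 = 324 m.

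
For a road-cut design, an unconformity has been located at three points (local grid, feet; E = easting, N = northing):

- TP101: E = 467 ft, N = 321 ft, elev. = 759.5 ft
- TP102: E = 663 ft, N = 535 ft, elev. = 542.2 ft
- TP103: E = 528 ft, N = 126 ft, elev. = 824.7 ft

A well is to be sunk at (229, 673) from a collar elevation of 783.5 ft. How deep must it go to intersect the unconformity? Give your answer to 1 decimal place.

Two edge vectors: TP101→TP102 = (196, 214, -217.3), TP101→TP103 = (61, -195, 65.2).
Normal n = (TP101→TP102) × (TP101→TP103) = (-28420.7, -26034.5, -51274).
So ∂z/∂E = −n_x/n_z = −0.55429 and ∂z/∂N = −n_y/n_z = −0.50775.
Intercept c from TP101: 759.5 + 258.85 + 162.99 = 1181.34.
At (229, 673): z_contact = −126.93 − 341.72 + 1181.34 = 712.69 ft.
Depth below ground = 783.5 − 712.69 = 70.8 ft.

70.8 ft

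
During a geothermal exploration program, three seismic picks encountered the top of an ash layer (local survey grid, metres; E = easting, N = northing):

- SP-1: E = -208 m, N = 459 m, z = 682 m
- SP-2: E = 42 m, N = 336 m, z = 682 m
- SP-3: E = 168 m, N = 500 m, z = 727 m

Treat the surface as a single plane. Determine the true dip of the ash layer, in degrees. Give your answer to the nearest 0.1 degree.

Two edge vectors: SP-1→SP-2 = (250, -123, 0), SP-1→SP-3 = (376, 41, 45).
Normal n = (SP-1→SP-2) × (SP-1→SP-3) = (-5535, -11250, 56498).
So ∂z/∂E = −n_x/n_z = 0.09797 and ∂z/∂N = −n_y/n_z = 0.19912.
Gradient magnitude |∇z| = √(a² + b²) = √(0.00960 + 0.03965) = 0.22192.
True dip = arctan(0.22192) = 12.5°, dipping toward SSW (azimuth ≈ 206°).

12.5°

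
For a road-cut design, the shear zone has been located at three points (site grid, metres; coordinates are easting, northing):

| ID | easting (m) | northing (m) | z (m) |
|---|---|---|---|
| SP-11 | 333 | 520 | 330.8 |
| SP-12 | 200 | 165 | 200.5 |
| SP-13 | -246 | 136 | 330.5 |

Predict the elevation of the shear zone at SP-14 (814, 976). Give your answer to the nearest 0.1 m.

Let the plane be z = a·easting + b·northing + c.
SP-12−SP-11: −133a − 355b = −130.3;  SP-13−SP-11: −579a − 384b = −0.3.
Solving gives a = −0.32322, b = 0.48814.
Then c = 330.8 − a·333 − b·520 = 184.60.
At (814, 976): z = −263.1 + 476.4 + 184.60 = 397.9 m.

397.9 m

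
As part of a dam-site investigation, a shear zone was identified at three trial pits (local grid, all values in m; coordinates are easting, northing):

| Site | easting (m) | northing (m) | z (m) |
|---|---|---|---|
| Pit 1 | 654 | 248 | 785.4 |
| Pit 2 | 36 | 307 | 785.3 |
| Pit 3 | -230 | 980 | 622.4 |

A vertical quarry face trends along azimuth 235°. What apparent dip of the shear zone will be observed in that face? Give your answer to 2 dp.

9.30°

Two edge vectors: Pit 1→Pit 2 = (-618, 59, -0.1), Pit 1→Pit 3 = (-884, 732, -163).
Normal n = (Pit 1→Pit 2) × (Pit 1→Pit 3) = (-9543.8, -100645.6, -400220).
So ∂z/∂easting = −n_x/n_z = −0.02385 and ∂z/∂northing = −n_y/n_z = −0.25148.
Unit vector along 235° is (sin 235°, cos 235°) = (-0.8192, -0.5736).
Slope in that direction = a·(-0.8192) + b·(-0.5736) = 0.16377.
Apparent dip = arctan|0.16377| = 9.30° (true dip is 14.2°, so apparent ≤ true as expected).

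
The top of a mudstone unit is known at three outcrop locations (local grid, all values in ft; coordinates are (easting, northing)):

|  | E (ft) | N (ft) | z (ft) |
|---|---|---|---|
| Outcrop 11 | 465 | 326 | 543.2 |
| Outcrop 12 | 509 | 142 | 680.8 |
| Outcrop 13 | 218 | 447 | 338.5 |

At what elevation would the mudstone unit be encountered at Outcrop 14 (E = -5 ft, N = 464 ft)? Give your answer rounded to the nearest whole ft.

211 ft

Two edge vectors: Outcrop 11→Outcrop 12 = (44, -184, 137.6), Outcrop 11→Outcrop 13 = (-247, 121, -204.7).
Normal n = (Outcrop 11→Outcrop 12) × (Outcrop 11→Outcrop 13) = (21015.2, -24980.4, -40124).
So ∂z/∂E = −n_x/n_z = 0.52376 and ∂z/∂N = −n_y/n_z = −0.62258.
Intercept c from Outcrop 11: 543.2 − 243.55 + 202.96 = 502.61.
At (-5, 464): z = −2.6 − 288.9 + 502.61 = 211.1 ft.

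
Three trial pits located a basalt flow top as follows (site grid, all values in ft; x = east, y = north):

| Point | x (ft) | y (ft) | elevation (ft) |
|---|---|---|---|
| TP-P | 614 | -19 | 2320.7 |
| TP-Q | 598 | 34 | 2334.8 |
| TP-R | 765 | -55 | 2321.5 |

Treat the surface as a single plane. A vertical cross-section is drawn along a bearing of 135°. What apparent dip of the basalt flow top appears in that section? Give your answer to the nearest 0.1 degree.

Two edge vectors: TP-P→TP-Q = (-16, 53, 14.1), TP-P→TP-R = (151, -36, 0.8).
Normal n = (TP-P→TP-Q) × (TP-P→TP-R) = (550, 2141.9, -7427).
So ∂z/∂x = −n_x/n_z = 0.07405 and ∂z/∂y = −n_y/n_z = 0.28839.
Unit vector along 135° is (sin 135°, cos 135°) = (0.7071, -0.7071).
Slope in that direction = a·(0.7071) + b·(-0.7071) = −0.15156.
Apparent dip = arctan|0.15156| = 8.6° (true dip is 16.6°, so apparent ≤ true as expected).

8.6°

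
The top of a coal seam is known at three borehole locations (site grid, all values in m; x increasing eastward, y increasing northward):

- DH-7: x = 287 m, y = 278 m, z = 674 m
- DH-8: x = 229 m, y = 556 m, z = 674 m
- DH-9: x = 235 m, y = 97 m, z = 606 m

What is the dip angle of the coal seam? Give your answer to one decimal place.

Let the plane be z = a·x + b·y + c.
DH-8−DH-7: −58a + 278b = 0;  DH-9−DH-7: −52a − 181b = −68.
Solving gives a = 0.75755, b = 0.15805.
Gradient magnitude |∇z| = √(a² + b²) = √(0.57389 + 0.02498) = 0.77387.
True dip = arctan(0.77387) = 37.7°, dipping toward WSW (azimuth ≈ 258°).

37.7°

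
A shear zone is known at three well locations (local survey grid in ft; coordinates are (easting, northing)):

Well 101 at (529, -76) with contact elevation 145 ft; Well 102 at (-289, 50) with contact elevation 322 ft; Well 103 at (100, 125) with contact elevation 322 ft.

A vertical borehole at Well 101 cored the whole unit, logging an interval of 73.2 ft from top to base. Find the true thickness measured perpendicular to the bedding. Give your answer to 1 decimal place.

Two edge vectors: Well 101→Well 102 = (-818, 126, 177), Well 101→Well 103 = (-429, 201, 177).
Normal n = (Well 101→Well 102) × (Well 101→Well 103) = (-13275, 68853, -110364).
So ∂z/∂E = −n_x/n_z = −0.12028 and ∂z/∂N = −n_y/n_z = 0.62387.
|∇z| = √(a²+b²) = 0.63536, so dip δ = arctan(0.63536) = 32.43°.
True thickness = vertical thickness × cos δ = 73.2 × cos 32.43° = 61.8 ft.

61.8 ft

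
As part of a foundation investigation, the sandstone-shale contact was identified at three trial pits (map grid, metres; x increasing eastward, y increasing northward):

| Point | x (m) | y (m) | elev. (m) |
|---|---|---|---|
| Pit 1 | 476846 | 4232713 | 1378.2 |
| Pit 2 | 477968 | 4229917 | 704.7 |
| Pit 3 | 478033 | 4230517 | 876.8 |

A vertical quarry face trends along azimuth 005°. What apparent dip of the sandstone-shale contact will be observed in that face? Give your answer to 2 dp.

15.85°

Let the plane be z = a·x + b·y + c.
Pit 2−Pit 1: 1122a − 2796b = −673.5;  Pit 3−Pit 1: 1187a − 2196b = −501.4.
Solving gives a = 0.09017, b = 0.27706.
Unit vector along 005° is (sin 5°, cos 5°) = (0.0872, 0.9962).
Slope in that direction = a·(0.0872) + b·(0.9962) = 0.28387.
Apparent dip = arctan|0.28387| = 15.85° (true dip is 16.2°, so apparent ≤ true as expected).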